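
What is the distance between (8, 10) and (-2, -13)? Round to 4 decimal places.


d = sqrt((-2-8)^2 + (-13-10)^2) = 25.0799

25.0799


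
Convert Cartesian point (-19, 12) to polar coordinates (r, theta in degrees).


r = sqrt((-19)^2 + 12^2) = 22.4722
theta = atan2(12, -19) = 147.7244 degrees

r = 22.4722, theta = 147.7244 degrees


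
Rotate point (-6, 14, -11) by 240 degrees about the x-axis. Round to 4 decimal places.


x' = -6
y' = 14*cos(240) - -11*sin(240) = -16.5263
z' = 14*sin(240) + -11*cos(240) = -6.6244

(-6, -16.5263, -6.6244)


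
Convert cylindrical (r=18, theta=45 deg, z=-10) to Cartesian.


x = 18 * cos(45) = 12.7279
y = 18 * sin(45) = 12.7279
z = -10

(12.7279, 12.7279, -10)


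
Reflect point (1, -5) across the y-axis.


Reflection across y-axis: (x, y) -> (-x, y)
(1, -5) -> (-1, -5)

(-1, -5)


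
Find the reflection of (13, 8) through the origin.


Reflection through origin: (x, y) -> (-x, -y)
(13, 8) -> (-13, -8)

(-13, -8)


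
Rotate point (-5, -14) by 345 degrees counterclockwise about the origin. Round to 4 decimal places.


x' = -5*cos(345) - -14*sin(345) = -8.4531
y' = -5*sin(345) + -14*cos(345) = -12.2289

(-8.4531, -12.2289)


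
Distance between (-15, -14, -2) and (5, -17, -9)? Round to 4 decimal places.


d = sqrt((5--15)^2 + (-17--14)^2 + (-9--2)^2) = 21.4009

21.4009


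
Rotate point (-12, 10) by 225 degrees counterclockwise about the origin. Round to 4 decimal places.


x' = -12*cos(225) - 10*sin(225) = 15.5563
y' = -12*sin(225) + 10*cos(225) = 1.4142

(15.5563, 1.4142)


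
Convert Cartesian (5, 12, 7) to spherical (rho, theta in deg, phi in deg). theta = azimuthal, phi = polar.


rho = sqrt(5^2 + 12^2 + 7^2) = 14.7648
theta = atan2(12, 5) = 67.3801 deg
phi = acos(7/14.7648) = 61.6992 deg

rho = 14.7648, theta = 67.3801 deg, phi = 61.6992 deg


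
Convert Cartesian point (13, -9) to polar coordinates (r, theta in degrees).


r = sqrt(13^2 + (-9)^2) = 15.8114
theta = atan2(-9, 13) = 325.3048 degrees

r = 15.8114, theta = 325.3048 degrees


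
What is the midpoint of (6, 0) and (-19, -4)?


Midpoint = ((6+-19)/2, (0+-4)/2) = (-6.5, -2)

(-6.5, -2)


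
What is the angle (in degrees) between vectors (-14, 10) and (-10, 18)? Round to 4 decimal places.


dot = -14*-10 + 10*18 = 320
|u| = 17.2047, |v| = 20.5913
cos(angle) = 0.9033
angle = 25.4077 degrees

25.4077 degrees


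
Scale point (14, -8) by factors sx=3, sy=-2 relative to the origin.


Scaling: (x*sx, y*sy) = (14*3, -8*-2) = (42, 16)

(42, 16)


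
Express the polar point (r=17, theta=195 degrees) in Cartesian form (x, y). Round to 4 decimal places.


x = 17 * cos(195) = -16.4207
y = 17 * sin(195) = -4.3999

(-16.4207, -4.3999)


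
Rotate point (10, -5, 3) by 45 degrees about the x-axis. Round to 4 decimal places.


x' = 10
y' = -5*cos(45) - 3*sin(45) = -5.6569
z' = -5*sin(45) + 3*cos(45) = -1.4142

(10, -5.6569, -1.4142)


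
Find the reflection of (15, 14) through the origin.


Reflection through origin: (x, y) -> (-x, -y)
(15, 14) -> (-15, -14)

(-15, -14)


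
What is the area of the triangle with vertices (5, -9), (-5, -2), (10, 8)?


Area = |x1(y2-y3) + x2(y3-y1) + x3(y1-y2)| / 2
= |5*(-2-8) + -5*(8--9) + 10*(-9--2)| / 2
= 102.5

102.5


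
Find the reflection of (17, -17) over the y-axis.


Reflection across y-axis: (x, y) -> (-x, y)
(17, -17) -> (-17, -17)

(-17, -17)


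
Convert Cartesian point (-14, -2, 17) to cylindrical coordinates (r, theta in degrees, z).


r = sqrt((-14)^2 + (-2)^2) = 14.1421
theta = atan2(-2, -14) = 188.1301 deg
z = 17

r = 14.1421, theta = 188.1301 deg, z = 17


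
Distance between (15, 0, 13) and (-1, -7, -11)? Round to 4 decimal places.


d = sqrt((-1-15)^2 + (-7-0)^2 + (-11-13)^2) = 29.6816

29.6816


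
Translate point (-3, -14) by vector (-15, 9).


Translation: (x+dx, y+dy) = (-3+-15, -14+9) = (-18, -5)

(-18, -5)


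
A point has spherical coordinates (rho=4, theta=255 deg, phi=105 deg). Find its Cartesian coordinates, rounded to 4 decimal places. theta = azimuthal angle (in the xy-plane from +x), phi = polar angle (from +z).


x = 4 * sin(105) * cos(255) = -1
y = 4 * sin(105) * sin(255) = -3.7321
z = 4 * cos(105) = -1.0353

(-1, -3.7321, -1.0353)


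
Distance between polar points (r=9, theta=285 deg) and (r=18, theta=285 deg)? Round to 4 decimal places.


d = sqrt(r1^2 + r2^2 - 2*r1*r2*cos(t2-t1))
d = sqrt(9^2 + 18^2 - 2*9*18*cos(285-285)) = 9

9


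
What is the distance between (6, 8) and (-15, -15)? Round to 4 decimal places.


d = sqrt((-15-6)^2 + (-15-8)^2) = 31.1448

31.1448


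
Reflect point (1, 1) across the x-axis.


Reflection across x-axis: (x, y) -> (x, -y)
(1, 1) -> (1, -1)

(1, -1)


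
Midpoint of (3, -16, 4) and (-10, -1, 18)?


Midpoint = ((3+-10)/2, (-16+-1)/2, (4+18)/2) = (-3.5, -8.5, 11)

(-3.5, -8.5, 11)


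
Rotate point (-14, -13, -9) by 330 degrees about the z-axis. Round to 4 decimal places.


x' = -14*cos(330) - -13*sin(330) = -18.6244
y' = -14*sin(330) + -13*cos(330) = -4.2583
z' = -9

(-18.6244, -4.2583, -9)


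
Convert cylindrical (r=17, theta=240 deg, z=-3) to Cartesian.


x = 17 * cos(240) = -8.5
y = 17 * sin(240) = -14.7224
z = -3

(-8.5, -14.7224, -3)


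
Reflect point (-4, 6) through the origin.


Reflection through origin: (x, y) -> (-x, -y)
(-4, 6) -> (4, -6)

(4, -6)


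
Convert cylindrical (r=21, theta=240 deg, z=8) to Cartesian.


x = 21 * cos(240) = -10.5
y = 21 * sin(240) = -18.1865
z = 8

(-10.5, -18.1865, 8)


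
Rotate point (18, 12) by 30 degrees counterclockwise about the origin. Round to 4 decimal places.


x' = 18*cos(30) - 12*sin(30) = 9.5885
y' = 18*sin(30) + 12*cos(30) = 19.3923

(9.5885, 19.3923)


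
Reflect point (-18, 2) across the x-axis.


Reflection across x-axis: (x, y) -> (x, -y)
(-18, 2) -> (-18, -2)

(-18, -2)


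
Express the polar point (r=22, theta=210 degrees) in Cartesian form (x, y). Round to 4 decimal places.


x = 22 * cos(210) = -19.0526
y = 22 * sin(210) = -11

(-19.0526, -11)


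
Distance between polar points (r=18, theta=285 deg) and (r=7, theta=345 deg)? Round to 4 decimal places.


d = sqrt(r1^2 + r2^2 - 2*r1*r2*cos(t2-t1))
d = sqrt(18^2 + 7^2 - 2*18*7*cos(345-285)) = 15.7162

15.7162


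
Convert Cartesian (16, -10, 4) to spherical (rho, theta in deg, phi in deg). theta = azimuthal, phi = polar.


rho = sqrt(16^2 + (-10)^2 + 4^2) = 19.2873
theta = atan2(-10, 16) = 327.9946 deg
phi = acos(4/19.2873) = 78.0305 deg

rho = 19.2873, theta = 327.9946 deg, phi = 78.0305 deg


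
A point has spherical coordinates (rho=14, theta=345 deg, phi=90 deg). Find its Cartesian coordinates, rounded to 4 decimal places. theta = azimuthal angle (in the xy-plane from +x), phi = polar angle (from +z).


x = 14 * sin(90) * cos(345) = 13.523
y = 14 * sin(90) * sin(345) = -3.6235
z = 14 * cos(90) = 0

(13.523, -3.6235, 0)


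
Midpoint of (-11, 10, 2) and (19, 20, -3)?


Midpoint = ((-11+19)/2, (10+20)/2, (2+-3)/2) = (4, 15, -0.5)

(4, 15, -0.5)


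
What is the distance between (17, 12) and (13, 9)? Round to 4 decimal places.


d = sqrt((13-17)^2 + (9-12)^2) = 5

5


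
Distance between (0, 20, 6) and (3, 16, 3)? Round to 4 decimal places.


d = sqrt((3-0)^2 + (16-20)^2 + (3-6)^2) = 5.831

5.831


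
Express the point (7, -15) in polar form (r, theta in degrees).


r = sqrt(7^2 + (-15)^2) = 16.5529
theta = atan2(-15, 7) = 295.0169 degrees

r = 16.5529, theta = 295.0169 degrees


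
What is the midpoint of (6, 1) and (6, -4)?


Midpoint = ((6+6)/2, (1+-4)/2) = (6, -1.5)

(6, -1.5)


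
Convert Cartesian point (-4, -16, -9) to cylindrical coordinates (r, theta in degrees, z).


r = sqrt((-4)^2 + (-16)^2) = 16.4924
theta = atan2(-16, -4) = 255.9638 deg
z = -9

r = 16.4924, theta = 255.9638 deg, z = -9


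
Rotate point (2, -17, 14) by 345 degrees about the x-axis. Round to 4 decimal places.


x' = 2
y' = -17*cos(345) - 14*sin(345) = -12.7973
z' = -17*sin(345) + 14*cos(345) = 17.9229

(2, -12.7973, 17.9229)


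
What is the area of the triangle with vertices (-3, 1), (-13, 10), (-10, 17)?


Area = |x1(y2-y3) + x2(y3-y1) + x3(y1-y2)| / 2
= |-3*(10-17) + -13*(17-1) + -10*(1-10)| / 2
= 48.5

48.5


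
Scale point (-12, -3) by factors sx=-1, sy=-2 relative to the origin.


Scaling: (x*sx, y*sy) = (-12*-1, -3*-2) = (12, 6)

(12, 6)


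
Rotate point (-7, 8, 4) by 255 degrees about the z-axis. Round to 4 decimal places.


x' = -7*cos(255) - 8*sin(255) = 9.5391
y' = -7*sin(255) + 8*cos(255) = 4.6909
z' = 4

(9.5391, 4.6909, 4)


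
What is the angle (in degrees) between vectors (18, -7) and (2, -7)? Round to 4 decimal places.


dot = 18*2 + -7*-7 = 85
|u| = 19.3132, |v| = 7.2801
cos(angle) = 0.6045
angle = 52.8041 degrees

52.8041 degrees


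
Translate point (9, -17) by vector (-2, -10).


Translation: (x+dx, y+dy) = (9+-2, -17+-10) = (7, -27)

(7, -27)


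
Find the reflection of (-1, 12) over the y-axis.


Reflection across y-axis: (x, y) -> (-x, y)
(-1, 12) -> (1, 12)

(1, 12)


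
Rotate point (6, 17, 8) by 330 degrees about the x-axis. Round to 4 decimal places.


x' = 6
y' = 17*cos(330) - 8*sin(330) = 18.7224
z' = 17*sin(330) + 8*cos(330) = -1.5718

(6, 18.7224, -1.5718)


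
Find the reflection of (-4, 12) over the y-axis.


Reflection across y-axis: (x, y) -> (-x, y)
(-4, 12) -> (4, 12)

(4, 12)


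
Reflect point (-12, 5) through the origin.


Reflection through origin: (x, y) -> (-x, -y)
(-12, 5) -> (12, -5)

(12, -5)


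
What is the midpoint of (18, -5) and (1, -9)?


Midpoint = ((18+1)/2, (-5+-9)/2) = (9.5, -7)

(9.5, -7)


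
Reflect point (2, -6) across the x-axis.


Reflection across x-axis: (x, y) -> (x, -y)
(2, -6) -> (2, 6)

(2, 6)


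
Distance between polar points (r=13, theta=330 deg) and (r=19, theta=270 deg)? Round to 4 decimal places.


d = sqrt(r1^2 + r2^2 - 2*r1*r2*cos(t2-t1))
d = sqrt(13^2 + 19^2 - 2*13*19*cos(270-330)) = 16.8226

16.8226


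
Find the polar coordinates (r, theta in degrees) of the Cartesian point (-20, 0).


r = sqrt((-20)^2 + 0^2) = 20
theta = atan2(0, -20) = 180 degrees

r = 20, theta = 180 degrees


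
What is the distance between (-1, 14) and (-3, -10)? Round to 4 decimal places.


d = sqrt((-3--1)^2 + (-10-14)^2) = 24.0832

24.0832


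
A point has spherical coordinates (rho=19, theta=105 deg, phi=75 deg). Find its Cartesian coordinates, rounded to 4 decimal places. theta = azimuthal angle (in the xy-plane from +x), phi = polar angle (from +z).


x = 19 * sin(75) * cos(105) = -4.75
y = 19 * sin(75) * sin(105) = 17.7272
z = 19 * cos(75) = 4.9176

(-4.75, 17.7272, 4.9176)


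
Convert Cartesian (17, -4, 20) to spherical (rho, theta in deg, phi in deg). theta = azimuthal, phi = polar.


rho = sqrt(17^2 + (-4)^2 + 20^2) = 26.5518
theta = atan2(-4, 17) = 346.7595 deg
phi = acos(20/26.5518) = 41.1279 deg

rho = 26.5518, theta = 346.7595 deg, phi = 41.1279 deg


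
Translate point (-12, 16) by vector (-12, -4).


Translation: (x+dx, y+dy) = (-12+-12, 16+-4) = (-24, 12)

(-24, 12)


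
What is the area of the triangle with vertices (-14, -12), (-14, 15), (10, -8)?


Area = |x1(y2-y3) + x2(y3-y1) + x3(y1-y2)| / 2
= |-14*(15--8) + -14*(-8--12) + 10*(-12-15)| / 2
= 324

324


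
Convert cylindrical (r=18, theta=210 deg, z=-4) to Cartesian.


x = 18 * cos(210) = -15.5885
y = 18 * sin(210) = -9
z = -4

(-15.5885, -9, -4)


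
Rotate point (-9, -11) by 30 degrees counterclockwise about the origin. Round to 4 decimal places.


x' = -9*cos(30) - -11*sin(30) = -2.2942
y' = -9*sin(30) + -11*cos(30) = -14.0263

(-2.2942, -14.0263)


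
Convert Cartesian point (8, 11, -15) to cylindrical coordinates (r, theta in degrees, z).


r = sqrt(8^2 + 11^2) = 13.6015
theta = atan2(11, 8) = 53.9726 deg
z = -15

r = 13.6015, theta = 53.9726 deg, z = -15


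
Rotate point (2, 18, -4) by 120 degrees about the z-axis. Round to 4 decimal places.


x' = 2*cos(120) - 18*sin(120) = -16.5885
y' = 2*sin(120) + 18*cos(120) = -7.2679
z' = -4

(-16.5885, -7.2679, -4)


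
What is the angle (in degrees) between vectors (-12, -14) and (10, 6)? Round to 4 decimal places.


dot = -12*10 + -14*6 = -204
|u| = 18.4391, |v| = 11.6619
cos(angle) = -0.9487
angle = 161.5651 degrees

161.5651 degrees


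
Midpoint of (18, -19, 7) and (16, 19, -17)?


Midpoint = ((18+16)/2, (-19+19)/2, (7+-17)/2) = (17, 0, -5)

(17, 0, -5)


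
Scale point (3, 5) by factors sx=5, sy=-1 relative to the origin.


Scaling: (x*sx, y*sy) = (3*5, 5*-1) = (15, -5)

(15, -5)


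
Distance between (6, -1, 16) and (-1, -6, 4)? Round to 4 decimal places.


d = sqrt((-1-6)^2 + (-6--1)^2 + (4-16)^2) = 14.7648

14.7648


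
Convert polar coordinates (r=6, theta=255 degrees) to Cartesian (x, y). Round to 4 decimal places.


x = 6 * cos(255) = -1.5529
y = 6 * sin(255) = -5.7956

(-1.5529, -5.7956)


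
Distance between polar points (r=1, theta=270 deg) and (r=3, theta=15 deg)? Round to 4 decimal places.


d = sqrt(r1^2 + r2^2 - 2*r1*r2*cos(t2-t1))
d = sqrt(1^2 + 3^2 - 2*1*3*cos(15-270)) = 3.399

3.399


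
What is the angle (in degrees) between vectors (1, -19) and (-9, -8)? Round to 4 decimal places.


dot = 1*-9 + -19*-8 = 143
|u| = 19.0263, |v| = 12.0416
cos(angle) = 0.6242
angle = 51.3792 degrees

51.3792 degrees


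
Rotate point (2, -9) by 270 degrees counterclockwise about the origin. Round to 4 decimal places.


x' = 2*cos(270) - -9*sin(270) = -9
y' = 2*sin(270) + -9*cos(270) = -2

(-9, -2)


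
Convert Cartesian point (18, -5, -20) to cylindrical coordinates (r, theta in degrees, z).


r = sqrt(18^2 + (-5)^2) = 18.6815
theta = atan2(-5, 18) = 344.4759 deg
z = -20

r = 18.6815, theta = 344.4759 deg, z = -20


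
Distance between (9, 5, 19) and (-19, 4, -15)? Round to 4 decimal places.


d = sqrt((-19-9)^2 + (4-5)^2 + (-15-19)^2) = 44.0568

44.0568


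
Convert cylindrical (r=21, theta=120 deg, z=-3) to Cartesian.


x = 21 * cos(120) = -10.5
y = 21 * sin(120) = 18.1865
z = -3

(-10.5, 18.1865, -3)


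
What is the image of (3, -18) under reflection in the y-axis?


Reflection across y-axis: (x, y) -> (-x, y)
(3, -18) -> (-3, -18)

(-3, -18)


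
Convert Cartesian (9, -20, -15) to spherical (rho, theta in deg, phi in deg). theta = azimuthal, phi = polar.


rho = sqrt(9^2 + (-20)^2 + (-15)^2) = 26.5707
theta = atan2(-20, 9) = 294.2277 deg
phi = acos(-15/26.5707) = 124.3698 deg

rho = 26.5707, theta = 294.2277 deg, phi = 124.3698 deg


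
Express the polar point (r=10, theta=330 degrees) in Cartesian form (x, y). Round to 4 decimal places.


x = 10 * cos(330) = 8.6603
y = 10 * sin(330) = -5

(8.6603, -5)


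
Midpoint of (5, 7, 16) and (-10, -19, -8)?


Midpoint = ((5+-10)/2, (7+-19)/2, (16+-8)/2) = (-2.5, -6, 4)

(-2.5, -6, 4)


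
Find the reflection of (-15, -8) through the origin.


Reflection through origin: (x, y) -> (-x, -y)
(-15, -8) -> (15, 8)

(15, 8)


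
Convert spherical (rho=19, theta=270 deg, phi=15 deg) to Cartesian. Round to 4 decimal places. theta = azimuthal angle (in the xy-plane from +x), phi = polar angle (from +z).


x = 19 * sin(15) * cos(270) = 0
y = 19 * sin(15) * sin(270) = -4.9176
z = 19 * cos(15) = 18.3526

(0, -4.9176, 18.3526)


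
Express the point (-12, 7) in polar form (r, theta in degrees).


r = sqrt((-12)^2 + 7^2) = 13.8924
theta = atan2(7, -12) = 149.7436 degrees

r = 13.8924, theta = 149.7436 degrees


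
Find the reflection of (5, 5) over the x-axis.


Reflection across x-axis: (x, y) -> (x, -y)
(5, 5) -> (5, -5)

(5, -5)


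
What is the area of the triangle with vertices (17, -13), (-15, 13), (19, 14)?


Area = |x1(y2-y3) + x2(y3-y1) + x3(y1-y2)| / 2
= |17*(13-14) + -15*(14--13) + 19*(-13-13)| / 2
= 458

458


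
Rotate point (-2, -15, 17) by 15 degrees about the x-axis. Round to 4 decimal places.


x' = -2
y' = -15*cos(15) - 17*sin(15) = -18.8888
z' = -15*sin(15) + 17*cos(15) = 12.5385

(-2, -18.8888, 12.5385)


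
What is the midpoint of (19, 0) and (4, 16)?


Midpoint = ((19+4)/2, (0+16)/2) = (11.5, 8)

(11.5, 8)


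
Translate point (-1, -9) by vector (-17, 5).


Translation: (x+dx, y+dy) = (-1+-17, -9+5) = (-18, -4)

(-18, -4)


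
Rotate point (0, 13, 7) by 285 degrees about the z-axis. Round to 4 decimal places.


x' = 0*cos(285) - 13*sin(285) = 12.557
y' = 0*sin(285) + 13*cos(285) = 3.3646
z' = 7

(12.557, 3.3646, 7)


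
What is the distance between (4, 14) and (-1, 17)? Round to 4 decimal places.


d = sqrt((-1-4)^2 + (17-14)^2) = 5.831

5.831


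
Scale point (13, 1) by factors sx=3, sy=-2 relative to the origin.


Scaling: (x*sx, y*sy) = (13*3, 1*-2) = (39, -2)

(39, -2)


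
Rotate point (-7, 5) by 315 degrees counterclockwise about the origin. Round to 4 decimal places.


x' = -7*cos(315) - 5*sin(315) = -1.4142
y' = -7*sin(315) + 5*cos(315) = 8.4853

(-1.4142, 8.4853)


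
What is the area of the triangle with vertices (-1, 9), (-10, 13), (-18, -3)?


Area = |x1(y2-y3) + x2(y3-y1) + x3(y1-y2)| / 2
= |-1*(13--3) + -10*(-3-9) + -18*(9-13)| / 2
= 88

88


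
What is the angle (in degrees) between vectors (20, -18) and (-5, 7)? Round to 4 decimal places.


dot = 20*-5 + -18*7 = -226
|u| = 26.9072, |v| = 8.6023
cos(angle) = -0.9764
angle = 167.5249 degrees

167.5249 degrees


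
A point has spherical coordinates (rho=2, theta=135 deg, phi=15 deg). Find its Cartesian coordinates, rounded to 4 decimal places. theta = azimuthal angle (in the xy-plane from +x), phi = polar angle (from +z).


x = 2 * sin(15) * cos(135) = -0.366
y = 2 * sin(15) * sin(135) = 0.366
z = 2 * cos(15) = 1.9319

(-0.366, 0.366, 1.9319)


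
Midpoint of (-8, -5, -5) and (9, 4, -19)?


Midpoint = ((-8+9)/2, (-5+4)/2, (-5+-19)/2) = (0.5, -0.5, -12)

(0.5, -0.5, -12)


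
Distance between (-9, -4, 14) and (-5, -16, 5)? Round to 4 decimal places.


d = sqrt((-5--9)^2 + (-16--4)^2 + (5-14)^2) = 15.5242

15.5242


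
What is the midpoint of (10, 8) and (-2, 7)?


Midpoint = ((10+-2)/2, (8+7)/2) = (4, 7.5)

(4, 7.5)


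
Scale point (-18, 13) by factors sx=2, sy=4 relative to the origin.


Scaling: (x*sx, y*sy) = (-18*2, 13*4) = (-36, 52)

(-36, 52)


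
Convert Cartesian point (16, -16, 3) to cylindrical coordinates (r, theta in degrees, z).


r = sqrt(16^2 + (-16)^2) = 22.6274
theta = atan2(-16, 16) = 315 deg
z = 3

r = 22.6274, theta = 315 deg, z = 3


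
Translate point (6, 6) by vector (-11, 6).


Translation: (x+dx, y+dy) = (6+-11, 6+6) = (-5, 12)

(-5, 12)


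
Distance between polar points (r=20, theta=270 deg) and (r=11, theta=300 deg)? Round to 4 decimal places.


d = sqrt(r1^2 + r2^2 - 2*r1*r2*cos(t2-t1))
d = sqrt(20^2 + 11^2 - 2*20*11*cos(300-270)) = 11.83

11.83


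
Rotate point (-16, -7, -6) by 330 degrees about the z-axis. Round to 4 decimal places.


x' = -16*cos(330) - -7*sin(330) = -17.3564
y' = -16*sin(330) + -7*cos(330) = 1.9378
z' = -6

(-17.3564, 1.9378, -6)


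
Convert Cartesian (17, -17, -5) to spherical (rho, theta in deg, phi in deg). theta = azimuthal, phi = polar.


rho = sqrt(17^2 + (-17)^2 + (-5)^2) = 24.5561
theta = atan2(-17, 17) = 315 deg
phi = acos(-5/24.5561) = 101.7485 deg

rho = 24.5561, theta = 315 deg, phi = 101.7485 deg


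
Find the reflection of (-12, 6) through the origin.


Reflection through origin: (x, y) -> (-x, -y)
(-12, 6) -> (12, -6)

(12, -6)


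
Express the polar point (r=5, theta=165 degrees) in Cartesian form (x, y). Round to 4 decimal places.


x = 5 * cos(165) = -4.8296
y = 5 * sin(165) = 1.2941

(-4.8296, 1.2941)


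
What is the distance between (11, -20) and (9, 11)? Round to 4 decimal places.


d = sqrt((9-11)^2 + (11--20)^2) = 31.0644

31.0644


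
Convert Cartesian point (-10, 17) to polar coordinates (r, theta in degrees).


r = sqrt((-10)^2 + 17^2) = 19.7231
theta = atan2(17, -10) = 120.4655 degrees

r = 19.7231, theta = 120.4655 degrees


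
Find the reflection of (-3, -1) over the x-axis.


Reflection across x-axis: (x, y) -> (x, -y)
(-3, -1) -> (-3, 1)

(-3, 1)


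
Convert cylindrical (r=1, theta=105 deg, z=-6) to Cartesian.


x = 1 * cos(105) = -0.2588
y = 1 * sin(105) = 0.9659
z = -6

(-0.2588, 0.9659, -6)


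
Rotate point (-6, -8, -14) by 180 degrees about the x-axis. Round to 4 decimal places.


x' = -6
y' = -8*cos(180) - -14*sin(180) = 8
z' = -8*sin(180) + -14*cos(180) = 14

(-6, 8, 14)


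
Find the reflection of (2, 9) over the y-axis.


Reflection across y-axis: (x, y) -> (-x, y)
(2, 9) -> (-2, 9)

(-2, 9)


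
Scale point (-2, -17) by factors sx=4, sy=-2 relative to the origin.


Scaling: (x*sx, y*sy) = (-2*4, -17*-2) = (-8, 34)

(-8, 34)


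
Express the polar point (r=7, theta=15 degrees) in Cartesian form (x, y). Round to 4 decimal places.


x = 7 * cos(15) = 6.7615
y = 7 * sin(15) = 1.8117

(6.7615, 1.8117)


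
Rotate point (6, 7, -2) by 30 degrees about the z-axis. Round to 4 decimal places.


x' = 6*cos(30) - 7*sin(30) = 1.6962
y' = 6*sin(30) + 7*cos(30) = 9.0622
z' = -2

(1.6962, 9.0622, -2)


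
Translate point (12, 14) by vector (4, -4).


Translation: (x+dx, y+dy) = (12+4, 14+-4) = (16, 10)

(16, 10)


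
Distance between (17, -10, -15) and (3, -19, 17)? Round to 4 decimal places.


d = sqrt((3-17)^2 + (-19--10)^2 + (17--15)^2) = 36.0694

36.0694


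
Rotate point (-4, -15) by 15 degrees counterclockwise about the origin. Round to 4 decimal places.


x' = -4*cos(15) - -15*sin(15) = 0.0186
y' = -4*sin(15) + -15*cos(15) = -15.5242

(0.0186, -15.5242)


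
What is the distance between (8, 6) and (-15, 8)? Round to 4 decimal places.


d = sqrt((-15-8)^2 + (8-6)^2) = 23.0868

23.0868


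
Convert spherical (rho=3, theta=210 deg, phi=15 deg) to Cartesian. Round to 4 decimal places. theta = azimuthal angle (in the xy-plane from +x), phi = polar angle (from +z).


x = 3 * sin(15) * cos(210) = -0.6724
y = 3 * sin(15) * sin(210) = -0.3882
z = 3 * cos(15) = 2.8978

(-0.6724, -0.3882, 2.8978)


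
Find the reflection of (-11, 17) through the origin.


Reflection through origin: (x, y) -> (-x, -y)
(-11, 17) -> (11, -17)

(11, -17)


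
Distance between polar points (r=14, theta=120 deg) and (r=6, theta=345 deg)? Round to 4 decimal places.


d = sqrt(r1^2 + r2^2 - 2*r1*r2*cos(t2-t1))
d = sqrt(14^2 + 6^2 - 2*14*6*cos(345-120)) = 18.7295

18.7295


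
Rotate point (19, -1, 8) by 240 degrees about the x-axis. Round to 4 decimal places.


x' = 19
y' = -1*cos(240) - 8*sin(240) = 7.4282
z' = -1*sin(240) + 8*cos(240) = -3.134

(19, 7.4282, -3.134)


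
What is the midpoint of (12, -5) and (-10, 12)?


Midpoint = ((12+-10)/2, (-5+12)/2) = (1, 3.5)

(1, 3.5)


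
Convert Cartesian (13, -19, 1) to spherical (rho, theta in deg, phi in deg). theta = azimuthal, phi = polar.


rho = sqrt(13^2 + (-19)^2 + 1^2) = 23.0434
theta = atan2(-19, 13) = 304.3803 deg
phi = acos(1/23.0434) = 87.5128 deg

rho = 23.0434, theta = 304.3803 deg, phi = 87.5128 deg


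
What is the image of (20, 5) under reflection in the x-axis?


Reflection across x-axis: (x, y) -> (x, -y)
(20, 5) -> (20, -5)

(20, -5)


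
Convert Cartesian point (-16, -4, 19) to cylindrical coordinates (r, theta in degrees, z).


r = sqrt((-16)^2 + (-4)^2) = 16.4924
theta = atan2(-4, -16) = 194.0362 deg
z = 19

r = 16.4924, theta = 194.0362 deg, z = 19


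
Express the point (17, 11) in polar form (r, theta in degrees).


r = sqrt(17^2 + 11^2) = 20.2485
theta = atan2(11, 17) = 32.9052 degrees

r = 20.2485, theta = 32.9052 degrees


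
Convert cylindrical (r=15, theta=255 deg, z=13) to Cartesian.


x = 15 * cos(255) = -3.8823
y = 15 * sin(255) = -14.4889
z = 13

(-3.8823, -14.4889, 13)


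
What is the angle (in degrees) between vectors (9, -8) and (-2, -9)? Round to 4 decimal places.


dot = 9*-2 + -8*-9 = 54
|u| = 12.0416, |v| = 9.2195
cos(angle) = 0.4864
angle = 60.8953 degrees

60.8953 degrees


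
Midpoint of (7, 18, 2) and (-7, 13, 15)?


Midpoint = ((7+-7)/2, (18+13)/2, (2+15)/2) = (0, 15.5, 8.5)

(0, 15.5, 8.5)


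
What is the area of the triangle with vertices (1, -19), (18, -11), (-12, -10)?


Area = |x1(y2-y3) + x2(y3-y1) + x3(y1-y2)| / 2
= |1*(-11--10) + 18*(-10--19) + -12*(-19--11)| / 2
= 128.5

128.5


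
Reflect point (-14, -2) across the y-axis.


Reflection across y-axis: (x, y) -> (-x, y)
(-14, -2) -> (14, -2)

(14, -2)


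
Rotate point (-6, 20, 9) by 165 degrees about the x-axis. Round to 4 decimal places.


x' = -6
y' = 20*cos(165) - 9*sin(165) = -21.6479
z' = 20*sin(165) + 9*cos(165) = -3.517

(-6, -21.6479, -3.517)


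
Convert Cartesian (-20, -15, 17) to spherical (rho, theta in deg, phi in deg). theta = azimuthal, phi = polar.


rho = sqrt((-20)^2 + (-15)^2 + 17^2) = 30.2324
theta = atan2(-15, -20) = 216.8699 deg
phi = acos(17/30.2324) = 55.7843 deg

rho = 30.2324, theta = 216.8699 deg, phi = 55.7843 deg


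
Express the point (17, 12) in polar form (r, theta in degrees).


r = sqrt(17^2 + 12^2) = 20.8087
theta = atan2(12, 17) = 35.2176 degrees

r = 20.8087, theta = 35.2176 degrees


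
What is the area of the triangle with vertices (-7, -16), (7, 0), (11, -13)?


Area = |x1(y2-y3) + x2(y3-y1) + x3(y1-y2)| / 2
= |-7*(0--13) + 7*(-13--16) + 11*(-16-0)| / 2
= 123

123


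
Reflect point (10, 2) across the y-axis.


Reflection across y-axis: (x, y) -> (-x, y)
(10, 2) -> (-10, 2)

(-10, 2)


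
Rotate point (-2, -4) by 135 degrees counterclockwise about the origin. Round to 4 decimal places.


x' = -2*cos(135) - -4*sin(135) = 4.2426
y' = -2*sin(135) + -4*cos(135) = 1.4142

(4.2426, 1.4142)


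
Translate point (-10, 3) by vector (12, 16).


Translation: (x+dx, y+dy) = (-10+12, 3+16) = (2, 19)

(2, 19)


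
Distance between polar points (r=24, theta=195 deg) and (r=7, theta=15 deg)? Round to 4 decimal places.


d = sqrt(r1^2 + r2^2 - 2*r1*r2*cos(t2-t1))
d = sqrt(24^2 + 7^2 - 2*24*7*cos(15-195)) = 31

31


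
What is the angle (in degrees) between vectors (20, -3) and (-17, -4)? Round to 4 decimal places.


dot = 20*-17 + -3*-4 = -328
|u| = 20.2237, |v| = 17.4642
cos(angle) = -0.9287
angle = 158.2287 degrees

158.2287 degrees


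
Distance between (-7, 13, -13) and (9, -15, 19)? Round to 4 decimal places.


d = sqrt((9--7)^2 + (-15-13)^2 + (19--13)^2) = 45.4313

45.4313


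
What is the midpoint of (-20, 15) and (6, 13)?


Midpoint = ((-20+6)/2, (15+13)/2) = (-7, 14)

(-7, 14)


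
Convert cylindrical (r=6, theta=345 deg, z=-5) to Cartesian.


x = 6 * cos(345) = 5.7956
y = 6 * sin(345) = -1.5529
z = -5

(5.7956, -1.5529, -5)


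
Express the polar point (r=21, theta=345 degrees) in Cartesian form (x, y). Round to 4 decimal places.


x = 21 * cos(345) = 20.2844
y = 21 * sin(345) = -5.4352

(20.2844, -5.4352)


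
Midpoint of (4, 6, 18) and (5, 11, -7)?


Midpoint = ((4+5)/2, (6+11)/2, (18+-7)/2) = (4.5, 8.5, 5.5)

(4.5, 8.5, 5.5)


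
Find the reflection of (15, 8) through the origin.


Reflection through origin: (x, y) -> (-x, -y)
(15, 8) -> (-15, -8)

(-15, -8)


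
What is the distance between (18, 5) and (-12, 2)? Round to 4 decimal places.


d = sqrt((-12-18)^2 + (2-5)^2) = 30.1496

30.1496


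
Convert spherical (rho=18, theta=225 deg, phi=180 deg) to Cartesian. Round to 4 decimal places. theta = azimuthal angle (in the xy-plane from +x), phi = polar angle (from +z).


x = 18 * sin(180) * cos(225) = 0
y = 18 * sin(180) * sin(225) = 0
z = 18 * cos(180) = -18

(0, 0, -18)


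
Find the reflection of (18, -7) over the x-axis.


Reflection across x-axis: (x, y) -> (x, -y)
(18, -7) -> (18, 7)

(18, 7)


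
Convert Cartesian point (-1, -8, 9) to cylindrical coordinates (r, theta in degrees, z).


r = sqrt((-1)^2 + (-8)^2) = 8.0623
theta = atan2(-8, -1) = 262.875 deg
z = 9

r = 8.0623, theta = 262.875 deg, z = 9


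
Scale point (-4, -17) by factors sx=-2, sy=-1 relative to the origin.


Scaling: (x*sx, y*sy) = (-4*-2, -17*-1) = (8, 17)

(8, 17)


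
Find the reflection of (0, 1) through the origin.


Reflection through origin: (x, y) -> (-x, -y)
(0, 1) -> (0, -1)

(0, -1)


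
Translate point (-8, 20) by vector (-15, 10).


Translation: (x+dx, y+dy) = (-8+-15, 20+10) = (-23, 30)

(-23, 30)


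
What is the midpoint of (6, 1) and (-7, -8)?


Midpoint = ((6+-7)/2, (1+-8)/2) = (-0.5, -3.5)

(-0.5, -3.5)


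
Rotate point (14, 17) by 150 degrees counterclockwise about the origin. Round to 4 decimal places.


x' = 14*cos(150) - 17*sin(150) = -20.6244
y' = 14*sin(150) + 17*cos(150) = -7.7224

(-20.6244, -7.7224)


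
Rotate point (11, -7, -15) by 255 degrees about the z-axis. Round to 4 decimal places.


x' = 11*cos(255) - -7*sin(255) = -9.6085
y' = 11*sin(255) + -7*cos(255) = -8.8135
z' = -15

(-9.6085, -8.8135, -15)


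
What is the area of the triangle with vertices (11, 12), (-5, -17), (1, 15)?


Area = |x1(y2-y3) + x2(y3-y1) + x3(y1-y2)| / 2
= |11*(-17-15) + -5*(15-12) + 1*(12--17)| / 2
= 169

169


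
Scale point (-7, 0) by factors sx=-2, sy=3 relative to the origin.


Scaling: (x*sx, y*sy) = (-7*-2, 0*3) = (14, 0)

(14, 0)


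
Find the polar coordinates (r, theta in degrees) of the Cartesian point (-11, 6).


r = sqrt((-11)^2 + 6^2) = 12.53
theta = atan2(6, -11) = 151.3895 degrees

r = 12.53, theta = 151.3895 degrees


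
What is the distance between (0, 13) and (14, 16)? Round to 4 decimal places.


d = sqrt((14-0)^2 + (16-13)^2) = 14.3178

14.3178


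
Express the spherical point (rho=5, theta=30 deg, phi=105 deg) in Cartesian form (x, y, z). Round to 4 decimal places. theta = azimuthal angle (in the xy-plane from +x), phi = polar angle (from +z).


x = 5 * sin(105) * cos(30) = 4.1826
y = 5 * sin(105) * sin(30) = 2.4148
z = 5 * cos(105) = -1.2941

(4.1826, 2.4148, -1.2941)


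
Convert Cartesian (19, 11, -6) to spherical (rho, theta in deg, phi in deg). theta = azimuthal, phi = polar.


rho = sqrt(19^2 + 11^2 + (-6)^2) = 22.7596
theta = atan2(11, 19) = 30.0686 deg
phi = acos(-6/22.7596) = 105.2853 deg

rho = 22.7596, theta = 30.0686 deg, phi = 105.2853 deg


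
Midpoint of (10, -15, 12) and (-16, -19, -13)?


Midpoint = ((10+-16)/2, (-15+-19)/2, (12+-13)/2) = (-3, -17, -0.5)

(-3, -17, -0.5)


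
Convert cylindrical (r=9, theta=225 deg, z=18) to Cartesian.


x = 9 * cos(225) = -6.364
y = 9 * sin(225) = -6.364
z = 18

(-6.364, -6.364, 18)


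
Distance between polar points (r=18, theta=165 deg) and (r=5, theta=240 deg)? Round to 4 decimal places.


d = sqrt(r1^2 + r2^2 - 2*r1*r2*cos(t2-t1))
d = sqrt(18^2 + 5^2 - 2*18*5*cos(240-165)) = 17.39

17.39


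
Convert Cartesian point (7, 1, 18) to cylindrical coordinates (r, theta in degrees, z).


r = sqrt(7^2 + 1^2) = 7.0711
theta = atan2(1, 7) = 8.1301 deg
z = 18

r = 7.0711, theta = 8.1301 deg, z = 18


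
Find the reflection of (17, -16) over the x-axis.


Reflection across x-axis: (x, y) -> (x, -y)
(17, -16) -> (17, 16)

(17, 16)


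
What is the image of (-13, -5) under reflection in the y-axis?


Reflection across y-axis: (x, y) -> (-x, y)
(-13, -5) -> (13, -5)

(13, -5)


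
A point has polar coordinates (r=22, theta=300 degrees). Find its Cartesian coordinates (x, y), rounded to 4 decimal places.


x = 22 * cos(300) = 11
y = 22 * sin(300) = -19.0526

(11, -19.0526)


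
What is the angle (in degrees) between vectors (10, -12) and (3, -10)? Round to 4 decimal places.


dot = 10*3 + -12*-10 = 150
|u| = 15.6205, |v| = 10.4403
cos(angle) = 0.9198
angle = 23.1063 degrees

23.1063 degrees


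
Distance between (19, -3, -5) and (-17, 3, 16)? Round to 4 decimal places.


d = sqrt((-17-19)^2 + (3--3)^2 + (16--5)^2) = 42.107

42.107


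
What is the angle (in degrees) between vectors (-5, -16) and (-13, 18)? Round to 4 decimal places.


dot = -5*-13 + -16*18 = -223
|u| = 16.7631, |v| = 22.2036
cos(angle) = -0.5991
angle = 126.8083 degrees

126.8083 degrees


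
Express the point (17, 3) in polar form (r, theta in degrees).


r = sqrt(17^2 + 3^2) = 17.2627
theta = atan2(3, 17) = 10.008 degrees

r = 17.2627, theta = 10.008 degrees


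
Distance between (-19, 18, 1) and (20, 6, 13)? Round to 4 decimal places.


d = sqrt((20--19)^2 + (6-18)^2 + (13-1)^2) = 42.5323

42.5323


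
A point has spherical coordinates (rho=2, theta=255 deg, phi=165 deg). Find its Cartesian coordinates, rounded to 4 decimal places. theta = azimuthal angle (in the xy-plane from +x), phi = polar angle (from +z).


x = 2 * sin(165) * cos(255) = -0.134
y = 2 * sin(165) * sin(255) = -0.5
z = 2 * cos(165) = -1.9319

(-0.134, -0.5, -1.9319)


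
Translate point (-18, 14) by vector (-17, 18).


Translation: (x+dx, y+dy) = (-18+-17, 14+18) = (-35, 32)

(-35, 32)


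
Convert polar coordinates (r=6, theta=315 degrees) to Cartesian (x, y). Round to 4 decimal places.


x = 6 * cos(315) = 4.2426
y = 6 * sin(315) = -4.2426

(4.2426, -4.2426)


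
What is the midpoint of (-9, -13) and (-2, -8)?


Midpoint = ((-9+-2)/2, (-13+-8)/2) = (-5.5, -10.5)

(-5.5, -10.5)


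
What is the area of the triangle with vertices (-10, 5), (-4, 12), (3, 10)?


Area = |x1(y2-y3) + x2(y3-y1) + x3(y1-y2)| / 2
= |-10*(12-10) + -4*(10-5) + 3*(5-12)| / 2
= 30.5

30.5


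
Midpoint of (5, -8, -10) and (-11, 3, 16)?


Midpoint = ((5+-11)/2, (-8+3)/2, (-10+16)/2) = (-3, -2.5, 3)

(-3, -2.5, 3)


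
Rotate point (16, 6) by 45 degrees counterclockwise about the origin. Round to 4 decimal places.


x' = 16*cos(45) - 6*sin(45) = 7.0711
y' = 16*sin(45) + 6*cos(45) = 15.5563

(7.0711, 15.5563)


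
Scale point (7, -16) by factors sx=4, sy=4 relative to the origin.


Scaling: (x*sx, y*sy) = (7*4, -16*4) = (28, -64)

(28, -64)


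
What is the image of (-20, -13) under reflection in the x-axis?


Reflection across x-axis: (x, y) -> (x, -y)
(-20, -13) -> (-20, 13)

(-20, 13)


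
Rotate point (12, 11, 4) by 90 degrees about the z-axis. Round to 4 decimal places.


x' = 12*cos(90) - 11*sin(90) = -11
y' = 12*sin(90) + 11*cos(90) = 12
z' = 4

(-11, 12, 4)


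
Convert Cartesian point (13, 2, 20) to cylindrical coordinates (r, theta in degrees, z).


r = sqrt(13^2 + 2^2) = 13.1529
theta = atan2(2, 13) = 8.7462 deg
z = 20

r = 13.1529, theta = 8.7462 deg, z = 20


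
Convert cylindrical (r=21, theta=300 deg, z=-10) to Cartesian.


x = 21 * cos(300) = 10.5
y = 21 * sin(300) = -18.1865
z = -10

(10.5, -18.1865, -10)


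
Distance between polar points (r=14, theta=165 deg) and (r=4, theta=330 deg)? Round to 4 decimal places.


d = sqrt(r1^2 + r2^2 - 2*r1*r2*cos(t2-t1))
d = sqrt(14^2 + 4^2 - 2*14*4*cos(330-165)) = 17.8937

17.8937


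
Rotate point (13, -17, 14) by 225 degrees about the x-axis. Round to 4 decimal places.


x' = 13
y' = -17*cos(225) - 14*sin(225) = 21.9203
z' = -17*sin(225) + 14*cos(225) = 2.1213

(13, 21.9203, 2.1213)


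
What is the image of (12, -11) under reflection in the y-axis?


Reflection across y-axis: (x, y) -> (-x, y)
(12, -11) -> (-12, -11)

(-12, -11)


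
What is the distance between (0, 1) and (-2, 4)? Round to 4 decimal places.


d = sqrt((-2-0)^2 + (4-1)^2) = 3.6056

3.6056


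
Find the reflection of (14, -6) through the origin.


Reflection through origin: (x, y) -> (-x, -y)
(14, -6) -> (-14, 6)

(-14, 6)


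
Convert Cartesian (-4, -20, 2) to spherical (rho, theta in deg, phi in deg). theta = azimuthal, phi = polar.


rho = sqrt((-4)^2 + (-20)^2 + 2^2) = 20.4939
theta = atan2(-20, -4) = 258.6901 deg
phi = acos(2/20.4939) = 84.3996 deg

rho = 20.4939, theta = 258.6901 deg, phi = 84.3996 deg


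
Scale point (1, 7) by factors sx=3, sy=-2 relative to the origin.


Scaling: (x*sx, y*sy) = (1*3, 7*-2) = (3, -14)

(3, -14)


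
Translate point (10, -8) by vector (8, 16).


Translation: (x+dx, y+dy) = (10+8, -8+16) = (18, 8)

(18, 8)


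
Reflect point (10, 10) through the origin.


Reflection through origin: (x, y) -> (-x, -y)
(10, 10) -> (-10, -10)

(-10, -10)


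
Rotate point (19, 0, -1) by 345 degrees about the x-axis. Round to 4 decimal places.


x' = 19
y' = 0*cos(345) - -1*sin(345) = -0.2588
z' = 0*sin(345) + -1*cos(345) = -0.9659

(19, -0.2588, -0.9659)


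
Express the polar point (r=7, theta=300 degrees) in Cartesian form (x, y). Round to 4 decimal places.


x = 7 * cos(300) = 3.5
y = 7 * sin(300) = -6.0622

(3.5, -6.0622)


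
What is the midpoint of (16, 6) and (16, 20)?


Midpoint = ((16+16)/2, (6+20)/2) = (16, 13)

(16, 13)


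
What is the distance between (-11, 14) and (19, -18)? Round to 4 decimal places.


d = sqrt((19--11)^2 + (-18-14)^2) = 43.8634

43.8634


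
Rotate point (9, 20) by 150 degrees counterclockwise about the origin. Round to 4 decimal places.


x' = 9*cos(150) - 20*sin(150) = -17.7942
y' = 9*sin(150) + 20*cos(150) = -12.8205

(-17.7942, -12.8205)


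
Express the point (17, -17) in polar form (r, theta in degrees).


r = sqrt(17^2 + (-17)^2) = 24.0416
theta = atan2(-17, 17) = 315 degrees

r = 24.0416, theta = 315 degrees


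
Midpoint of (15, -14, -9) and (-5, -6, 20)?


Midpoint = ((15+-5)/2, (-14+-6)/2, (-9+20)/2) = (5, -10, 5.5)

(5, -10, 5.5)


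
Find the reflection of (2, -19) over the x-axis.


Reflection across x-axis: (x, y) -> (x, -y)
(2, -19) -> (2, 19)

(2, 19)


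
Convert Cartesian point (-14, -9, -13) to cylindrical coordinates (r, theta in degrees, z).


r = sqrt((-14)^2 + (-9)^2) = 16.6433
theta = atan2(-9, -14) = 212.7352 deg
z = -13

r = 16.6433, theta = 212.7352 deg, z = -13


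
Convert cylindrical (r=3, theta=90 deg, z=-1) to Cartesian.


x = 3 * cos(90) = 0
y = 3 * sin(90) = 3
z = -1

(0, 3, -1)


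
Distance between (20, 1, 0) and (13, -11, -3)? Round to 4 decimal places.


d = sqrt((13-20)^2 + (-11-1)^2 + (-3-0)^2) = 14.2127

14.2127


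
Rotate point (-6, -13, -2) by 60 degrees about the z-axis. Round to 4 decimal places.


x' = -6*cos(60) - -13*sin(60) = 8.2583
y' = -6*sin(60) + -13*cos(60) = -11.6962
z' = -2

(8.2583, -11.6962, -2)


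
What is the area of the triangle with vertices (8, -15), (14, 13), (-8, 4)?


Area = |x1(y2-y3) + x2(y3-y1) + x3(y1-y2)| / 2
= |8*(13-4) + 14*(4--15) + -8*(-15-13)| / 2
= 281

281


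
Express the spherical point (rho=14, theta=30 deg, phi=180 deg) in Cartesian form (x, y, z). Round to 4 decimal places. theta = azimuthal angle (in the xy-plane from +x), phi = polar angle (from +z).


x = 14 * sin(180) * cos(30) = 0
y = 14 * sin(180) * sin(30) = 0
z = 14 * cos(180) = -14

(0, 0, -14)


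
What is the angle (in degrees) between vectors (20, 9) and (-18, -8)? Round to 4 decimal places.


dot = 20*-18 + 9*-8 = -432
|u| = 21.9317, |v| = 19.6977
cos(angle) = -1
angle = 179.7347 degrees

179.7347 degrees


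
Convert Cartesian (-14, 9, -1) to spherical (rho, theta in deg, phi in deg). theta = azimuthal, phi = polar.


rho = sqrt((-14)^2 + 9^2 + (-1)^2) = 16.6733
theta = atan2(9, -14) = 147.2648 deg
phi = acos(-1/16.6733) = 93.4384 deg

rho = 16.6733, theta = 147.2648 deg, phi = 93.4384 deg


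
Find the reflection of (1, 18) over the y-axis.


Reflection across y-axis: (x, y) -> (-x, y)
(1, 18) -> (-1, 18)

(-1, 18)


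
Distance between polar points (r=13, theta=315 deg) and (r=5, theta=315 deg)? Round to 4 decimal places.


d = sqrt(r1^2 + r2^2 - 2*r1*r2*cos(t2-t1))
d = sqrt(13^2 + 5^2 - 2*13*5*cos(315-315)) = 8

8
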